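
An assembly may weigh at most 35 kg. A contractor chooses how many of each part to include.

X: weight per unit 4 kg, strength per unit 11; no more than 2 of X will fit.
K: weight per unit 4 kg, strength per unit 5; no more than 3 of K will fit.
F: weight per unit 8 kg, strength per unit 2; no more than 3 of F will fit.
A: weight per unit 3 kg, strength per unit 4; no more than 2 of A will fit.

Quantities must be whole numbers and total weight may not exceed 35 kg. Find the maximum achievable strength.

47

This is a bounded integer knapsack.
2×X, 3×K, and 2×A: weight 26 ≤ 35, strength 2·11 + 3·5 + 2·4 = 45.
2×X, 3×K, 1×F, and 2×A: weight 34 ≤ 35, strength 2·11 + 3·5 + 1·2 + 2·4 = 47.
Best is 47.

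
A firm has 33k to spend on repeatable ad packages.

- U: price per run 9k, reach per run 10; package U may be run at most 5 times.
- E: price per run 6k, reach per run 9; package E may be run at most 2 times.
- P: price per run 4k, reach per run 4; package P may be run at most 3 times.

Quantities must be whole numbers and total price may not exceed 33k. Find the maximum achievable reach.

E has the best ratio (9/6); taking only E gives at most 2×9 = 18 (stopped by the supply cap of 2).
Mixing does better — 1×U, 2×E, and 3×P: price 33 ≤ 33, reach 1·10 + 2·9 + 3·4 = 40.

40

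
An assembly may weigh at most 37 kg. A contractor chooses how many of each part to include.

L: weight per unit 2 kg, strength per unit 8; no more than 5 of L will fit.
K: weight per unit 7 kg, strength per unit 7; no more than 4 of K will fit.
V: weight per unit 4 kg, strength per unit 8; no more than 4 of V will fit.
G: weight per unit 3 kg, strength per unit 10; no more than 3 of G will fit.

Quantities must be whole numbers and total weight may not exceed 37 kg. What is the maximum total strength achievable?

102

This is a bounded integer knapsack.
L has the best ratio (8/2); taking only L gives at most 5×8 = 40 (stopped by the supply cap of 5).
Mixing does better — 5×L, 4×V, and 3×G: weight 35 ≤ 37, strength 5·8 + 4·8 + 3·10 = 102.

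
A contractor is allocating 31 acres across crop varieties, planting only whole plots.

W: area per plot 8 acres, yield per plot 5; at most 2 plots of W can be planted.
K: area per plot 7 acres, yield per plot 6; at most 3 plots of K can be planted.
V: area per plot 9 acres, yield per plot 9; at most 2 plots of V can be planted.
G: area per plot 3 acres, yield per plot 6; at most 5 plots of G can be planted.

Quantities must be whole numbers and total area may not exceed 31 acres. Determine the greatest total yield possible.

45

Take 1×K, 1×V, and 5×G: area 31 ≤ 31, yield 1·6 + 1·9 + 5·6 = 45.
G has the best ratio (6/3) and is taken to its limit of 5; remaining capacity is filled optimally with the others.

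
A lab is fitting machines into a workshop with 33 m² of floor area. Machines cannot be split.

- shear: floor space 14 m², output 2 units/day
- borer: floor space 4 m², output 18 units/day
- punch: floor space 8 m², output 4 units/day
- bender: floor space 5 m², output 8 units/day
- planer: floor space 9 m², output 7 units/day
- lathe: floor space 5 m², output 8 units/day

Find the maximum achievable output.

Allowing fractional choices, the relaxed optimum would be about 45.3, but machines are indivisible.
borer + bender + planer + lathe: floor space 4 + 5 + 9 + 5 = 23 ≤ 33, output 18 + 8 + 7 + 8 = 41.
borer + punch + bender + planer + lathe: floor space 4 + 8 + 5 + 9 + 5 = 31 ≤ 33, output 18 + 4 + 8 + 7 + 8 = 45.
Best is borer, punch, bender, planer, and lathe with total output 45.

45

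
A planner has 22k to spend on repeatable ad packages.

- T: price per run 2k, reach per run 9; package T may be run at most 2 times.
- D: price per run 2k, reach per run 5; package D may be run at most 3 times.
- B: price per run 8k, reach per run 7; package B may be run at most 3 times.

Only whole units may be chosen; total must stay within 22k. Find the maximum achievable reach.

40

This is a bounded integer knapsack.
Take 2×T, 3×D, and 1×B: price 18 ≤ 22, reach 2·9 + 3·5 + 1·7 = 40.
T has the best ratio (9/2) and is taken to its limit of 2; remaining capacity is filled optimally with the others.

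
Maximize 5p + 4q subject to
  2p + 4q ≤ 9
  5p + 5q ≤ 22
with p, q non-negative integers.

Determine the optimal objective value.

The continuous relaxation peaks at (4.4, 0) with value 22.00; rounding to a feasible lattice point costs some objective.
(p,q)=(4,0): 2·4+4·0=8≤9, 5·4+5·0=20≤22, objective 20.
(p,q)=(3,0): 2·3+4·0=6≤9, 5·3+5·0=15≤22, objective 15.
Maximum is 20 at (p,q)=(4,0).

20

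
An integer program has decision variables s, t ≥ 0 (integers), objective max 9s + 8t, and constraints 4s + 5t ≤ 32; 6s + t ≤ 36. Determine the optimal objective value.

61

(s,t)=(5,2): 4·5+5·2=30≤32, 6·5+1·2=32≤36, objective 61.
(s,t)=(4,3): 4·4+5·3=31≤32, 6·4+1·3=27≤36, objective 60.
(s,t)=(6,0): 4·6+5·0=24≤32, 6·6+1·0=36≤36, objective 54.
No feasible integer point exceeds 61.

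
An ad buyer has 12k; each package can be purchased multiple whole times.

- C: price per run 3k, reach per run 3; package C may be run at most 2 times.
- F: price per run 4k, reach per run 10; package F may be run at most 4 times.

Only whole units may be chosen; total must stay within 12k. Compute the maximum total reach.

30

F has the best ratio (10/4); taking only F gives at most 3×10 = 30 (stopped by the price limit).
Optimal: 3×F: price 12 ≤ 12, reach 3·10 = 30.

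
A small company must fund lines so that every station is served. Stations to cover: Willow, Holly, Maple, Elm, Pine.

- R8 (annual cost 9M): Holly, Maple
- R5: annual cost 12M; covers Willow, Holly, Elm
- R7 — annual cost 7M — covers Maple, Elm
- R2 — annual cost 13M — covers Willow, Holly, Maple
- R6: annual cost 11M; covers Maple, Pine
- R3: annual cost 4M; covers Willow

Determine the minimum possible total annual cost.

This is a weighted set-cover instance.
Choose R5 and R6: together they cover Willow, Holly, Maple, Elm, Pine — every station.
Total annual cost: 12 + 11 = 23.

23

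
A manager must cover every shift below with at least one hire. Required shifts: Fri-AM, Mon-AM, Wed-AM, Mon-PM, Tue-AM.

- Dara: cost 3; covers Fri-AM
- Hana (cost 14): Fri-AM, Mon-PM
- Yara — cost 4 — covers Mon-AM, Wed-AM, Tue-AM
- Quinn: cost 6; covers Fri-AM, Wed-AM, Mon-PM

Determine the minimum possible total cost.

10

The greedy cost-per-new-shift heuristic would pick Yara, Dara, and Quinn for 13, but a cheaper cover exists.
Choose Yara and Quinn: together they cover Fri-AM, Mon-AM, Wed-AM, Mon-PM, Tue-AM — every shift.
Total cost: 4 + 6 = 10.
No cover costs less than 10.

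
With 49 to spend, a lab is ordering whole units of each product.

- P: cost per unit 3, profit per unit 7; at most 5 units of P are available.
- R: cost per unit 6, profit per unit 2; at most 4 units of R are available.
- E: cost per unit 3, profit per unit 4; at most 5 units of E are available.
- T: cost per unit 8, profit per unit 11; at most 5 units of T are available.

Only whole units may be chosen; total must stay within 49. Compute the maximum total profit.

This is a bounded integer knapsack.
P has the best ratio (7/3); taking only P gives at most 5×7 = 35 (stopped by the supply cap of 5).
Mixing does better — 5×P, 3×E, and 3×T: cost 48 ≤ 49, profit 5·7 + 3·4 + 3·11 = 80.

80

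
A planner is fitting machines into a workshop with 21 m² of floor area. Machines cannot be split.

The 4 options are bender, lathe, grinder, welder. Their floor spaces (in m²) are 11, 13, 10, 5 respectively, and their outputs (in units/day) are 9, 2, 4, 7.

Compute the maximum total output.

16

bender + grinder: floor space 11 + 10 = 21 ≤ 21, output 9 + 4 = 13.
bender + welder: floor space 11 + 5 = 16 ≤ 21, output 9 + 7 = 16.
Best is bender and welder with total output 16.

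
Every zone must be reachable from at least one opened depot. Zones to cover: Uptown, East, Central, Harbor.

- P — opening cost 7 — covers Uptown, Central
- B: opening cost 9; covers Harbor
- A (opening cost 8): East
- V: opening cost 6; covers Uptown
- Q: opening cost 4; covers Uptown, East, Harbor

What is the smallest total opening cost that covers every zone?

11

This is an integer covering problem.
Choose P and Q: together they cover Uptown, East, Central, Harbor — every zone.
Total opening cost: 7 + 4 = 11.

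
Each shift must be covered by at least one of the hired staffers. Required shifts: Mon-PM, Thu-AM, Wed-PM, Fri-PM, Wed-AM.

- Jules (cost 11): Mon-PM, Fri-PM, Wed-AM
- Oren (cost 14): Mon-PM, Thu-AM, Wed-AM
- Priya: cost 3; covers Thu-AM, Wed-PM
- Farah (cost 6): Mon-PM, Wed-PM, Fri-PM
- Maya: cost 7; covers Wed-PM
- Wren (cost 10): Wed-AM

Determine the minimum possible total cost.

14

The greedy cost-per-new-shift heuristic would pick Priya, Farah, and Wren for 19, but a cheaper cover exists.
Choose Jules and Priya: together they cover Mon-PM, Thu-AM, Wed-PM, Fri-PM, Wed-AM — every shift.
Total cost: 11 + 3 = 14.
No cover costs less than 14.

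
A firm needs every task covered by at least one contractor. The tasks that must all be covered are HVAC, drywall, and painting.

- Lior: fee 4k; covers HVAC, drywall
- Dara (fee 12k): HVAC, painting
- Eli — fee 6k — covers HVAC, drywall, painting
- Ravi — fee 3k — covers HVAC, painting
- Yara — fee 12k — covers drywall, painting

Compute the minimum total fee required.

The greedy cost-per-new-task heuristic would pick Ravi and Lior for 7, but a cheaper cover exists.
Eli alone covers HVAC, drywall, painting — every task.
Total fee: 6.
No cover costs less than 6.

6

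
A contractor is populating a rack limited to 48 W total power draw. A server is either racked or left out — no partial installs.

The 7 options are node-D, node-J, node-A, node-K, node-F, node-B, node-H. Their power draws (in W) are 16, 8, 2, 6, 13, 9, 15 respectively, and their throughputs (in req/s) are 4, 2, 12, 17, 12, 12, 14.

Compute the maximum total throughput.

67

Allowing fractional choices, the relaxed optimum would be about 67.8, but servers are indivisible.
node-A + node-K + node-F + node-B + node-H: power draw 2 + 6 + 13 + 9 + 15 = 45 ≤ 48, throughput 12 + 17 + 12 + 12 + 14 = 67.
node-D + node-A + node-K + node-B + node-H: power draw 16 + 2 + 6 + 9 + 15 = 48 ≤ 48, throughput 4 + 12 + 17 + 12 + 14 = 59.
node-J + node-A + node-K + node-B + node-H: power draw 8 + 2 + 6 + 9 + 15 = 40 ≤ 48, throughput 2 + 12 + 17 + 12 + 14 = 57.
Best is node-A, node-K, node-F, node-B, and node-H with total throughput 67.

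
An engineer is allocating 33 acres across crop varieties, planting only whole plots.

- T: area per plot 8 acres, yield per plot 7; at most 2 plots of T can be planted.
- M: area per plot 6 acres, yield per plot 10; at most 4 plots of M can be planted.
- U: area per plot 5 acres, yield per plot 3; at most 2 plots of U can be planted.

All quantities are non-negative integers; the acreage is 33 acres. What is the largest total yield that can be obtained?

47

M has the best ratio (10/6); taking only M gives at most 4×10 = 40 (stopped by the supply cap of 4).
Mixing does better — 1×T and 4×M: area 32 ≤ 33, yield 1·7 + 4·10 = 47.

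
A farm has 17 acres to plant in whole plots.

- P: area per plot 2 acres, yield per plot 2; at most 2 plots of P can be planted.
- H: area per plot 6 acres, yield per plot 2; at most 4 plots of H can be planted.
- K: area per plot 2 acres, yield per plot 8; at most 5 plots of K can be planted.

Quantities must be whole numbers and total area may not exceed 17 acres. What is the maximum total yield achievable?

44

This is a bounded integer knapsack.
2×P and 5×K: area 14 ≤ 17, yield 2·2 + 5·8 = 44.
1×H and 5×K: area 16 ≤ 17, yield 1·2 + 5·8 = 42.
Best is 44.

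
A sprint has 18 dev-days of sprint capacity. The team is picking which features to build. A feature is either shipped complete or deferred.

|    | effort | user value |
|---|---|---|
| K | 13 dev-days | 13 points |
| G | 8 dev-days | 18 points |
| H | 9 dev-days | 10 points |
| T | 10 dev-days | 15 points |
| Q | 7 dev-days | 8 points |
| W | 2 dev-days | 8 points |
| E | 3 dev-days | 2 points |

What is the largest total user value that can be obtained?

Allowing fractional choices, the relaxed optimum would be about 38.0, but features are indivisible.
G + T: effort 8 + 10 = 18 ≤ 18, user value 18 + 15 = 33.
G + W + E: effort 8 + 2 + 3 = 13 ≤ 18, user value 18 + 8 + 2 = 28.
G + Q + W: effort 8 + 7 + 2 = 17 ≤ 18, user value 18 + 8 + 8 = 34.
Best is G, Q, and W with total user value 34.

34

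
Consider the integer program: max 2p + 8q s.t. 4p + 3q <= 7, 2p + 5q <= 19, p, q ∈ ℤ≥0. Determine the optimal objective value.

(p,q)=(0,2): 4·0+3·2=6≤7, 2·0+5·2=10≤19, objective 16.
(p,q)=(1,1): 4·1+3·1=7≤7, 2·1+5·1=7≤19, objective 10.
(p,q)=(0,1): 4·0+3·1=3≤7, 2·0+5·1=5≤19, objective 8.
Maximum is 16 at (p,q)=(0,2).

16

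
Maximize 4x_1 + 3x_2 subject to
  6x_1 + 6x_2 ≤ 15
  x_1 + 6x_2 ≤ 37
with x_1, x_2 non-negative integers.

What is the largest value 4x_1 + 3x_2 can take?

Relaxing integrality, the LP optimum is 10.00 at (x_1,x_2) = (2.5, 0), which is not an integer point.
(x_1,x_2)=(2,0): 6·2+6·0=12≤15, 1·2+6·0=2≤37, objective 8.
(x_1,x_2)=(1,1): 6·1+6·1=12≤15, 1·1+6·1=7≤37, objective 7.
(x_1,x_2)=(1,0): 6·1+6·0=6≤15, 1·1+6·0=1≤37, objective 4.
No feasible integer point exceeds 8.

8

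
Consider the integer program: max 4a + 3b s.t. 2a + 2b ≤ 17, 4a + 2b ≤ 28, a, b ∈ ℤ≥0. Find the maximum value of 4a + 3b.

The continuous relaxation peaks at (5.5, 3) with value 31.00; rounding to a feasible lattice point costs some objective.
(a,b)=(6,2) is feasible, giving 30.
(a,b)=(5,3) is feasible, giving 29.
(a,b)=(4,4) is feasible, giving 28.
(a,b)=(6,1) is feasible, giving 27.
No feasible integer point exceeds 30.

30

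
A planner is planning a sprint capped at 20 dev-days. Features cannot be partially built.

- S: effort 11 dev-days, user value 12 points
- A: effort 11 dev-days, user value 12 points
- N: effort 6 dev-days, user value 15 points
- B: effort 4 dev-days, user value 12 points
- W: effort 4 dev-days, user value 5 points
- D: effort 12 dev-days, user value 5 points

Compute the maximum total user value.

32

N + B + W: effort 6 + 4 + 4 = 14 ≤ 20, user value 15 + 12 + 5 = 32.
S + B + W: effort 11 + 4 + 4 = 19 ≤ 20, user value 12 + 12 + 5 = 29.
Best is N, B, and W with total user value 32.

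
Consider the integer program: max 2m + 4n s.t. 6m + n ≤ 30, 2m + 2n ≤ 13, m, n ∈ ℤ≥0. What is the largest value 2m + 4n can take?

24

(m,n)=(0,6): 6·0+1·6=6≤30, 2·0+2·6=12≤13, objective 24.
(m,n)=(1,5): 6·1+1·5=11≤30, 2·1+2·5=12≤13, objective 22.
(m,n)=(0,5): 6·0+1·5=5≤30, 2·0+2·5=10≤13, objective 20.
Maximum is 24 at (m,n)=(0,6).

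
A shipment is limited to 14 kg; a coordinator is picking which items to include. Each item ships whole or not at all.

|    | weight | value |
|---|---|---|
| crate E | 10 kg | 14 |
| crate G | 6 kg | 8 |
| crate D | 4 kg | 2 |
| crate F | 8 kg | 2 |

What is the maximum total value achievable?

Take crate E and crate D: weight 10 + 4 = 14 ≤ 14, value 14 + 2 = 16.
No other feasible combination does better.

16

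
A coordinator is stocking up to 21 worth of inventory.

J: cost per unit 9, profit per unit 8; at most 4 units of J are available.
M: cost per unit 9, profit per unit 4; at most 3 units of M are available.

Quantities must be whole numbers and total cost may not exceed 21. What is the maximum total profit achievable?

16

This is a bounded integer knapsack.
J has the best ratio (8/9); taking only J gives at most 2×8 = 16 (stopped by the cost limit).
Optimal: 2×J: cost 18 ≤ 21, profit 2·8 = 16.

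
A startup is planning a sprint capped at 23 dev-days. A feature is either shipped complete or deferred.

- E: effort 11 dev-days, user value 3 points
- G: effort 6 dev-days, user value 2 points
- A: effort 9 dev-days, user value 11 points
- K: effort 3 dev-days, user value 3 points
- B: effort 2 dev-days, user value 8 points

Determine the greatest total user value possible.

Take G, A, K, and B: effort 6 + 9 + 3 + 2 = 20 ≤ 23, user value 2 + 11 + 3 + 8 = 24.
No other feasible combination does better.

24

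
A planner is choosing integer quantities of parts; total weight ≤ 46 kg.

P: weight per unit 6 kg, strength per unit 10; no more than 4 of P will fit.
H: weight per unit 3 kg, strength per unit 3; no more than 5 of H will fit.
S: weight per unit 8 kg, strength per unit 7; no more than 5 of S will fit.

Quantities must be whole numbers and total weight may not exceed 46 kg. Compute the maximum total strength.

60

This is a bounded integer knapsack.
P has the best ratio (10/6); taking only P gives at most 4×10 = 40 (stopped by the supply cap of 4).
Mixing does better — 4×P, 2×H, and 2×S: weight 46 ≤ 46, strength 4·10 + 2·3 + 2·7 = 60.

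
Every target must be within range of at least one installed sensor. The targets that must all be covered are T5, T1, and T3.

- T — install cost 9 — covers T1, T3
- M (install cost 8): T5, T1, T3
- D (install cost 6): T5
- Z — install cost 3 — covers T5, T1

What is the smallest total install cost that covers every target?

8

The greedy cost-per-new-target heuristic would pick Z and M for 11, but a cheaper cover exists.
M alone covers T5, T1, T3 — every target.
Total install cost: 8.
No cover costs less than 8.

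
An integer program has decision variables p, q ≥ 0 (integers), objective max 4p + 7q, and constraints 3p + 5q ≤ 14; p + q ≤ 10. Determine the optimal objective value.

Relaxing integrality, the LP optimum is 19.60 at (p,q) = (0, 2.8), which is not an integer point.
(p,q)=(3,1): 3·3+5·1=14≤14, 1·3+1·1=4≤10, objective 19.
(p,q)=(1,2): 3·1+5·2=13≤14, 1·1+1·2=3≤10, objective 18.
Maximum is 19 at (p,q)=(3,1).

19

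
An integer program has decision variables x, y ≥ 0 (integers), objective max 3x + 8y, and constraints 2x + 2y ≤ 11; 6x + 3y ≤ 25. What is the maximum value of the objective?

40

Relaxing integrality, the LP optimum is 44.00 at (x,y) = (0, 5.5), which is not an integer point.
(x,y)=(0,5): 2·0+2·5=10≤11, 6·0+3·5=15≤25, objective 40.
(x,y)=(1,4): 2·1+2·4=10≤11, 6·1+3·4=18≤25, objective 35.
Maximum is 40 at (x,y)=(0,5).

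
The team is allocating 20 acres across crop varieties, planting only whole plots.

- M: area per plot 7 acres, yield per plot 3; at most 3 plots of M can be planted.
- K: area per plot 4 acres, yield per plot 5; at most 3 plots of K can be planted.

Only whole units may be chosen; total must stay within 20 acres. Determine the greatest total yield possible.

K has the best ratio (5/4); taking only K gives at most 3×5 = 15 (stopped by the supply cap of 3).
Mixing does better — 1×M and 3×K: area 19 ≤ 20, yield 1·3 + 3·5 = 18.

18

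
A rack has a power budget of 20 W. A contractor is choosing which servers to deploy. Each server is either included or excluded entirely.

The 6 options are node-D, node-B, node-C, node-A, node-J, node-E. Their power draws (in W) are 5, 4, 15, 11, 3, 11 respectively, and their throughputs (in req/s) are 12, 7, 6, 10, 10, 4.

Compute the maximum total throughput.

32

Take node-D, node-A, and node-J: power draw 5 + 11 + 3 = 19 ≤ 20, throughput 12 + 10 + 10 = 32.
No other feasible combination does better.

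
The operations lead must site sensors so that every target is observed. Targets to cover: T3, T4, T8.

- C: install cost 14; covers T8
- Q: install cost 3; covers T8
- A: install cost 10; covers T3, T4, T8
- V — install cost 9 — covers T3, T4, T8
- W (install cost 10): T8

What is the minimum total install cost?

The greedy cost-per-new-target heuristic would pick Q and V for 12, but a cheaper cover exists.
V alone covers T3, T4, T8 — every target.
Total install cost: 9.
No cover costs less than 9.

9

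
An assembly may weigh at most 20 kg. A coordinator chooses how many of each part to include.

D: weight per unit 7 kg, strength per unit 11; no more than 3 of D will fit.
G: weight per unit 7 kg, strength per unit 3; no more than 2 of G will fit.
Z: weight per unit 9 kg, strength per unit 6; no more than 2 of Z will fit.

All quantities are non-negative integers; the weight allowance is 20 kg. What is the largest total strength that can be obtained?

22

This is a bounded integer knapsack.
2×D: weight 14 ≤ 20, strength 2·11 = 22.
1×D and 1×Z: weight 16 ≤ 20, strength 1·11 + 1·6 = 17.
Best is 22.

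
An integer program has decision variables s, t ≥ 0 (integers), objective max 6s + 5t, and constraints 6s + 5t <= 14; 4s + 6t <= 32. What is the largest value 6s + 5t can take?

(s,t)=(2,0) is feasible, giving 12.
(s,t)=(1,1) is feasible, giving 11.
(s,t)=(1,0) is feasible, giving 6.
Maximum is 12 at (s,t)=(2,0).

12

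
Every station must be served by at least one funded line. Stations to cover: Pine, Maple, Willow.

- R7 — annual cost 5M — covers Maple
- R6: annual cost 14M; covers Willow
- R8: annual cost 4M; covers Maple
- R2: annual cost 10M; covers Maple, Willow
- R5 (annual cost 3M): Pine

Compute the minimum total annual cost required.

This is a weighted set-cover instance.
The greedy cost-per-new-station heuristic would pick R5, R8, and R2 for 17, but a cheaper cover exists.
Choose R2 and R5: together they cover Pine, Maple, Willow — every station.
Total annual cost: 10 + 3 = 13.
No cover costs less than 13.

13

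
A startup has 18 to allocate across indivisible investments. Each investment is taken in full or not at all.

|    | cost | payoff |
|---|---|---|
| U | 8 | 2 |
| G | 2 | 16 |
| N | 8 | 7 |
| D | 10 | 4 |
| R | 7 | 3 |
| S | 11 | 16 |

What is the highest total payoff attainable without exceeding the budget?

This is an integer program with binary decision variables.
Take G and S: cost 2 + 11 = 13 ≤ 18, payoff 16 + 16 = 32.
No other feasible combination does better.

32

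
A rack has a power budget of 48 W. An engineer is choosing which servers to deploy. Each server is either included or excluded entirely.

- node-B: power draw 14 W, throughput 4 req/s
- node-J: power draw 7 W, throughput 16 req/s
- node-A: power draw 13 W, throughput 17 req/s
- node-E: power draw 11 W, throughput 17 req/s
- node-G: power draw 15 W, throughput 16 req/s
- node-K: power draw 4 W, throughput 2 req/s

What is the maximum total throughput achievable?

66

This is a 0-1 knapsack instance.
Allowing fractional choices, the relaxed optimum would be about 67.0, but servers are indivisible.
node-B + node-J + node-A + node-E: power draw 14 + 7 + 13 + 11 = 45 ≤ 48, throughput 4 + 16 + 17 + 17 = 54.
node-J + node-A + node-E + node-G: power draw 7 + 13 + 11 + 15 = 46 ≤ 48, throughput 16 + 17 + 17 + 16 = 66.
Best is node-J, node-A, node-E, and node-G with total throughput 66.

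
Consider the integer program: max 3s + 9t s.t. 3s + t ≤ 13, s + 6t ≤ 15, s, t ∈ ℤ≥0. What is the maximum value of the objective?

(s,t)=(3,2) is feasible, giving 27.
(s,t)=(2,2) is feasible, giving 24.
(s,t)=(4,1) is feasible, giving 21.
No feasible integer point exceeds 27.

27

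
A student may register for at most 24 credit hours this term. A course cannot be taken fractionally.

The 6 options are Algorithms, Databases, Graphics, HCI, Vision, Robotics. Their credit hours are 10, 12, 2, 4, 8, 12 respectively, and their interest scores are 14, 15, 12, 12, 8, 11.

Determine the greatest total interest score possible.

Take Algorithms, Graphics, HCI, and Vision: credit hours 10 + 2 + 4 + 8 = 24 ≤ 24, interest score 14 + 12 + 12 + 8 = 46.
No other feasible combination does better.

46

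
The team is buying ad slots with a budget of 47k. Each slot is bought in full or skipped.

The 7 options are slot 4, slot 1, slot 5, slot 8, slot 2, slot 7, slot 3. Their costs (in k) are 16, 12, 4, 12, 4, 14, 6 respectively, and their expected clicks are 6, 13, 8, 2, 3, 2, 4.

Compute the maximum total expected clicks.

Allowing fractional choices, the relaxed optimum would be about 34.8, but ad slots are indivisible.
slot 4 + slot 1 + slot 5 + slot 2 + slot 3: cost 16 + 12 + 4 + 4 + 6 = 42 ≤ 47, expected clicks 6 + 13 + 8 + 3 + 4 = 34.
slot 4 + slot 1 + slot 5 + slot 3: cost 16 + 12 + 4 + 6 = 38 ≤ 47, expected clicks 6 + 13 + 8 + 4 = 31.
Best is slot 4, slot 1, slot 5, slot 2, and slot 3 with total expected clicks 34.

34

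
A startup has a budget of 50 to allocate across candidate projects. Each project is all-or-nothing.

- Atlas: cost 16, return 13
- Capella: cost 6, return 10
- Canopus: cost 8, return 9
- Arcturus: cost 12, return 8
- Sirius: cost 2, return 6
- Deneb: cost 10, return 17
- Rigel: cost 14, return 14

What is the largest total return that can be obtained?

Take Atlas, Capella, Sirius, Deneb, and Rigel: cost 16 + 6 + 2 + 10 + 14 = 48 ≤ 50, return 13 + 10 + 6 + 17 + 14 = 60.
No other feasible combination does better.

60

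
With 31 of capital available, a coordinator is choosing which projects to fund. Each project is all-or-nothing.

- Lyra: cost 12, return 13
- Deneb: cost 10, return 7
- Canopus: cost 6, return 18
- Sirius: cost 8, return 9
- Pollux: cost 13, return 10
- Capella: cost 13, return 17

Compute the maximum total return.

Treat it as a binary knapsack problem.
Allowing fractional choices, the relaxed optimum would be about 48.3, but projects are indivisible.
Lyra + Canopus + Capella: cost 12 + 6 + 13 = 31 ≤ 31, return 13 + 18 + 17 = 48.
Canopus + Sirius + Capella: cost 6 + 8 + 13 = 27 ≤ 31, return 18 + 9 + 17 = 44.
Best is Lyra, Canopus, and Capella with total return 48.

48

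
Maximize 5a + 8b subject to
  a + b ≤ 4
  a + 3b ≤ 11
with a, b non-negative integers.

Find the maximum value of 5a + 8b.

29

(a,b)=(1,3) is feasible, giving 29.
(a,b)=(2,2) is feasible, giving 26.
(a,b)=(0,3) is feasible, giving 24.
No feasible integer point exceeds 29.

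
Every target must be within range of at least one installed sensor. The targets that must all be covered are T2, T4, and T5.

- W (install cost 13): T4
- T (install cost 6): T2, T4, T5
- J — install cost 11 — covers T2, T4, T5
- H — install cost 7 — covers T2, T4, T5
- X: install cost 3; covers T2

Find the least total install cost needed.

T alone covers T2, T4, T5 — every target.
Total install cost: 6.

6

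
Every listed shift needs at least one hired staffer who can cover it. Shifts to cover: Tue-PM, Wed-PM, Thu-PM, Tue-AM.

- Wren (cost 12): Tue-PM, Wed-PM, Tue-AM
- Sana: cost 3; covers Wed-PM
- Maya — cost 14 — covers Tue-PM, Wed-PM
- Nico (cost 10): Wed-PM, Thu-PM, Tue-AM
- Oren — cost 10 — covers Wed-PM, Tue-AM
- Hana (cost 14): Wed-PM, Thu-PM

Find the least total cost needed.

Choose Wren and Nico: together they cover Tue-PM, Wed-PM, Thu-PM, Tue-AM — every shift.
Total cost: 12 + 10 = 22.

22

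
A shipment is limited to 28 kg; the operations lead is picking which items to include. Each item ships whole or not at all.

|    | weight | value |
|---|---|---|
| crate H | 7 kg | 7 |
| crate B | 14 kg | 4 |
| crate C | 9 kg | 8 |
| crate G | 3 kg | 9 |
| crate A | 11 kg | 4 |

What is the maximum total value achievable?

24

Allowing fractional choices, the relaxed optimum would be about 27.3, but items are indivisible.
crate C + crate G + crate A: weight 9 + 3 + 11 = 23 ≤ 28, value 8 + 9 + 4 = 21.
crate B + crate C + crate G: weight 14 + 9 + 3 = 26 ≤ 28, value 4 + 8 + 9 = 21.
crate H + crate C + crate G: weight 7 + 9 + 3 = 19 ≤ 28, value 7 + 8 + 9 = 24.
Best is crate H, crate C, and crate G with total value 24.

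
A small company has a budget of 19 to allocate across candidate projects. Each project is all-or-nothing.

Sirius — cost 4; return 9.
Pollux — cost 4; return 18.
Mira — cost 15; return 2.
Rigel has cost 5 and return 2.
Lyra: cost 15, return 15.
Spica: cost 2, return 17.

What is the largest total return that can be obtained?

This is an integer program with binary decision variables.
Allowing fractional choices, the relaxed optimum would be about 53.0, but projects are indivisible.
Sirius + Pollux + Rigel + Spica: cost 4 + 4 + 5 + 2 = 15 ≤ 19, return 9 + 18 + 2 + 17 = 46.
Sirius + Pollux + Spica: cost 4 + 4 + 2 = 10 ≤ 19, return 9 + 18 + 17 = 44.
Pollux + Rigel + Spica: cost 4 + 5 + 2 = 11 ≤ 19, return 18 + 2 + 17 = 37.
Best is Sirius, Pollux, Rigel, and Spica with total return 46.

46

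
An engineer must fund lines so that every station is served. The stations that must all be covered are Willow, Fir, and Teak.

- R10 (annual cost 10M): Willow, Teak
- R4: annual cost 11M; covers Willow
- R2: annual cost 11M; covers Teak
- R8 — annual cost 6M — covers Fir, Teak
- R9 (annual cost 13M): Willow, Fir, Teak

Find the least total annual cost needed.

13

The greedy cost-per-new-station heuristic would pick R8 and R10 for 16, but a cheaper cover exists.
R9 alone covers Willow, Fir, Teak — every station.
Total annual cost: 13.
No cover costs less than 13.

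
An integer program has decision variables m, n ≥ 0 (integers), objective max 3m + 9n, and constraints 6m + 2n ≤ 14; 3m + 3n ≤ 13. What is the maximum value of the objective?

The continuous relaxation peaks at (0, 4.33) with value 39.00; rounding to a feasible lattice point costs some objective.
(m,n)=(0,4): 6·0+2·4=8≤14, 3·0+3·4=12≤13, objective 36.
(m,n)=(1,3): 6·1+2·3=12≤14, 3·1+3·3=12≤13, objective 30.
(m,n)=(0,3): 6·0+2·3=6≤14, 3·0+3·3=9≤13, objective 27.
The best lattice point is (0,4), giving 36.

36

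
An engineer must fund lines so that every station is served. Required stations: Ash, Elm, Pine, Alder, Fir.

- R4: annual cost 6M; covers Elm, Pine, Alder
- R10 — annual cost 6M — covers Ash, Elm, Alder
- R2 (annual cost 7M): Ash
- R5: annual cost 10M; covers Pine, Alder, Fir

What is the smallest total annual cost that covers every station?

The greedy cost-per-new-station heuristic would pick R4, R10, and R5 for 22, but a cheaper cover exists.
Choose R10 and R5: together they cover Ash, Elm, Pine, Alder, Fir — every station.
Total annual cost: 6 + 10 = 16.
No cover costs less than 16.

16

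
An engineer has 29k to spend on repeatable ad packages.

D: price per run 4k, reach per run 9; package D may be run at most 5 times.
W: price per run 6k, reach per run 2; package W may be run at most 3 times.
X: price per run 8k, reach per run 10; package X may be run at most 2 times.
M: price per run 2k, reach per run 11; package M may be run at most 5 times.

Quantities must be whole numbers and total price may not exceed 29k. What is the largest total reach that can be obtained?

91

M has the best ratio (11/2); taking only M gives at most 5×11 = 55 (stopped by the supply cap of 5).
Mixing does better — 4×D and 5×M: price 26 ≤ 29, reach 4·9 + 5·11 = 91.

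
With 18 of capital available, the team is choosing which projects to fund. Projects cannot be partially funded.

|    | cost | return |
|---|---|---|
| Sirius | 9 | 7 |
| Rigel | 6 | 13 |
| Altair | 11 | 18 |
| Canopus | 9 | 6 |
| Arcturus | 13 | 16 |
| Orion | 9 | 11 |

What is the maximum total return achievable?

This is an integer program with binary decision variables.
Rigel + Orion: cost 6 + 9 = 15 ≤ 18, return 13 + 11 = 24.
Sirius + Rigel: cost 9 + 6 = 15 ≤ 18, return 7 + 13 = 20.
Rigel + Altair: cost 6 + 11 = 17 ≤ 18, return 13 + 18 = 31.
Best is Rigel and Altair with total return 31.

31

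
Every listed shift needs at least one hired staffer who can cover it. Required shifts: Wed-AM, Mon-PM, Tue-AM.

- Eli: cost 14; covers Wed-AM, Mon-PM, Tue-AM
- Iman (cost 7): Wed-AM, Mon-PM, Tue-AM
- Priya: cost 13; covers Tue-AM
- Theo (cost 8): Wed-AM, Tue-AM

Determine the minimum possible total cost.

Iman alone covers Wed-AM, Mon-PM, Tue-AM — every shift.
Total cost: 7.
No cover costs less than 7.

7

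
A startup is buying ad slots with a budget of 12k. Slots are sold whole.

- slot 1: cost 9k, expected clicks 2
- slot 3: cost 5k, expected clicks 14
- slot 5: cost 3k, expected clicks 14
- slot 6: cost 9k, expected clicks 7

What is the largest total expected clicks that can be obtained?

28

This is an integer program with binary decision variables.
slot 5 + slot 6: cost 3 + 9 = 12 ≤ 12, expected clicks 14 + 7 = 21.
slot 1 + slot 5: cost 9 + 3 = 12 ≤ 12, expected clicks 2 + 14 = 16.
slot 3 + slot 5: cost 5 + 3 = 8 ≤ 12, expected clicks 14 + 14 = 28.
Best is slot 3 and slot 5 with total expected clicks 28.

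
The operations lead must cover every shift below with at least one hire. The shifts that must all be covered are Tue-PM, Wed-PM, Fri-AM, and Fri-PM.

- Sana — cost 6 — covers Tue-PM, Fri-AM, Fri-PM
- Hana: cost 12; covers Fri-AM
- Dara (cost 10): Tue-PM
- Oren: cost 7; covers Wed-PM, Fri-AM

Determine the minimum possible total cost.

13

Choose Sana and Oren: together they cover Tue-PM, Wed-PM, Fri-AM, Fri-PM — every shift.
Total cost: 6 + 7 = 13.
No cover costs less than 13.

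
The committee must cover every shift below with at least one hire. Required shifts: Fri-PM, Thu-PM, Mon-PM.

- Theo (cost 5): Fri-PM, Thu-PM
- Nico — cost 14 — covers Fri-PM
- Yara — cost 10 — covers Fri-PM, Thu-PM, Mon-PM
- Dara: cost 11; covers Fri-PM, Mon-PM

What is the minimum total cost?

The greedy cost-per-new-shift heuristic would pick Theo and Yara for 15, but a cheaper cover exists.
Yara alone covers Fri-PM, Thu-PM, Mon-PM — every shift.
Total cost: 10.
No cover costs less than 10.

10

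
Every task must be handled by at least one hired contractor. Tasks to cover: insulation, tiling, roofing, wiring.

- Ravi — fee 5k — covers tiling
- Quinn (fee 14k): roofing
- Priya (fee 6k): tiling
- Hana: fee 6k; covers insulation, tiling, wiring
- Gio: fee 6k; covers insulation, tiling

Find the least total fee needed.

Choose Quinn and Hana: together they cover insulation, tiling, roofing, wiring — every task.
Total fee: 14 + 6 = 20.
No cover costs less than 20.

20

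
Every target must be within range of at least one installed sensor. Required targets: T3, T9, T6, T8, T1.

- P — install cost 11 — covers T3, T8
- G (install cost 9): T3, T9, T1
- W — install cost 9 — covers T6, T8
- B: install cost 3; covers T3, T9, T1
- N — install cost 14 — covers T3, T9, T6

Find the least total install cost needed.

12

Choose W and B: together they cover T3, T9, T6, T8, T1 — every target.
Total install cost: 9 + 3 = 12.
No cover costs less than 12.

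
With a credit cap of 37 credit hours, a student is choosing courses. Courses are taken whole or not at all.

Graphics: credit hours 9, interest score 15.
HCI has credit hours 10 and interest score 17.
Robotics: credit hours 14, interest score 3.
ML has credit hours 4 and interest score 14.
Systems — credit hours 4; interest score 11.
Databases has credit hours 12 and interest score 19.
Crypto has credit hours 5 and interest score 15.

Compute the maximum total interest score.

Treat it as a binary knapsack problem.
HCI + ML + Systems + Databases + Crypto: credit hours 10 + 4 + 4 + 12 + 5 = 35 ≤ 37, interest score 17 + 14 + 11 + 19 + 15 = 76.
Graphics + ML + Systems + Databases + Crypto: credit hours 9 + 4 + 4 + 12 + 5 = 34 ≤ 37, interest score 15 + 14 + 11 + 19 + 15 = 74.
Best is HCI, ML, Systems, Databases, and Crypto with total interest score 76.

76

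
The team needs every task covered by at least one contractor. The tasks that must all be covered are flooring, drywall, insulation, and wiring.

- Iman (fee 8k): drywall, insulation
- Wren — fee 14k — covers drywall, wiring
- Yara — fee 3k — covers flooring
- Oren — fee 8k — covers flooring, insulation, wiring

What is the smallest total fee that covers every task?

16

Choose Iman and Oren: together they cover flooring, drywall, insulation, wiring — every task.
Total fee: 8 + 8 = 16.
No cover costs less than 16.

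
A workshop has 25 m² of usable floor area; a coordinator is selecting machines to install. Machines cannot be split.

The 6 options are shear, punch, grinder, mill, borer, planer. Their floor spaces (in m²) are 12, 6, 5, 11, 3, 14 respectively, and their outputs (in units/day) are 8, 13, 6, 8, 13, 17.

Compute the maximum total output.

43

punch + grinder + mill + borer: floor space 6 + 5 + 11 + 3 = 25 ≤ 25, output 13 + 6 + 8 + 13 = 40.
punch + borer + planer: floor space 6 + 3 + 14 = 23 ≤ 25, output 13 + 13 + 17 = 43.
Best is punch, borer, and planer with total output 43.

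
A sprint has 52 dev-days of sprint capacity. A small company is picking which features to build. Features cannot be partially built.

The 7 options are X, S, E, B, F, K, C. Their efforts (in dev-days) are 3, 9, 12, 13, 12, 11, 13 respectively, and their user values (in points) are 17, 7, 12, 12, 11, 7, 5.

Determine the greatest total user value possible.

59

X + S + E + B + K: effort 3 + 9 + 12 + 13 + 11 = 48 ≤ 52, user value 17 + 7 + 12 + 12 + 7 = 55.
X + E + B + F + K: effort 3 + 12 + 13 + 12 + 11 = 51 ≤ 52, user value 17 + 12 + 12 + 11 + 7 = 59.
X + S + E + B + F: effort 3 + 9 + 12 + 13 + 12 = 49 ≤ 52, user value 17 + 7 + 12 + 12 + 11 = 59.
The maximum user value is 59; one optimal choice is X, S, E, B, and F.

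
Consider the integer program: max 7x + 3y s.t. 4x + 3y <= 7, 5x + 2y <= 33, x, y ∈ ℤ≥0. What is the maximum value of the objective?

10

The continuous relaxation peaks at (1.75, 0) with value 12.25; rounding to a feasible lattice point costs some objective.
(x,y)=(1,1): 4·1+3·1=7≤7, 5·1+2·1=7≤33, objective 10.
(x,y)=(1,0): 4·1+3·0=4≤7, 5·1+2·0=5≤33, objective 7.
(x,y)=(0,2): 4·0+3·2=6≤7, 5·0+2·2=4≤33, objective 6.
Maximum is 10 at (x,y)=(1,1).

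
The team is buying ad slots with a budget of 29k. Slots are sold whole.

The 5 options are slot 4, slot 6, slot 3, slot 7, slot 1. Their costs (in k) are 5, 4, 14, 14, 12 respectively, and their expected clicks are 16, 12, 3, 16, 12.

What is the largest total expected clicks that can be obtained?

slot 4 + slot 6 + slot 1: cost 5 + 4 + 12 = 21 ≤ 29, expected clicks 16 + 12 + 12 = 40.
slot 4 + slot 6 + slot 7: cost 5 + 4 + 14 = 23 ≤ 29, expected clicks 16 + 12 + 16 = 44.
Best is slot 4, slot 6, and slot 7 with total expected clicks 44.

44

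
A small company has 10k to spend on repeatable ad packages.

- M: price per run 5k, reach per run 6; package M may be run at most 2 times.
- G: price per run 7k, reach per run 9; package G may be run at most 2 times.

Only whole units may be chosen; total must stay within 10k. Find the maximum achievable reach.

12

G has the best ratio (9/7); taking only G gives at most 1×9 = 9 (stopped by the price limit).
Mixing does better — 2×M: price 10 ≤ 10, reach 2·6 = 12.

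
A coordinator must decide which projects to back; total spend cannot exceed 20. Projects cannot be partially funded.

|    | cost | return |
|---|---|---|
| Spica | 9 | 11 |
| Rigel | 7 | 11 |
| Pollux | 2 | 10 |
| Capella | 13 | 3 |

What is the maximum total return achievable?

Allowing fractional choices, the relaxed optimum would be about 32.5, but projects are indivisible.
Spica + Rigel: cost 9 + 7 = 16 ≤ 20, return 11 + 11 = 22.
Spica + Rigel + Pollux: cost 9 + 7 + 2 = 18 ≤ 20, return 11 + 11 + 10 = 32.
Best is Spica, Rigel, and Pollux with total return 32.

32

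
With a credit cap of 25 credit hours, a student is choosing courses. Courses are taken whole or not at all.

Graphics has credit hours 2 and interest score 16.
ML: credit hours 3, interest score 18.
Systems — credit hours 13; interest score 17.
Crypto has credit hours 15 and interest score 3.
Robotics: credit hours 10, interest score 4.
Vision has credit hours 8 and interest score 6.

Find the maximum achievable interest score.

51

This is an integer program with binary decision variables.
Graphics + ML + Robotics + Vision: credit hours 2 + 3 + 10 + 8 = 23 ≤ 25, interest score 16 + 18 + 4 + 6 = 44.
Graphics + ML + Systems: credit hours 2 + 3 + 13 = 18 ≤ 25, interest score 16 + 18 + 17 = 51.
Best is Graphics, ML, and Systems with total interest score 51.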